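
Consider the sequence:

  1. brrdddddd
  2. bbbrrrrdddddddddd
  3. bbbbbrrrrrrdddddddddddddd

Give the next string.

bbbbbbbrrrrrrrrdddddddddddddddddd

Term n consists of 2n-1 b's, followed by 2n r's, followed by 4n+2 d's (n = 1, 2, …).
For the next term, n = 4, so the run lengths are 7, 8, 18.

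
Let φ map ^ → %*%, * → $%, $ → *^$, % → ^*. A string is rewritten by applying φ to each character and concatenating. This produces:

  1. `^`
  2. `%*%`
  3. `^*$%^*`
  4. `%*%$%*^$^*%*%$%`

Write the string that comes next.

φ(%*%$%*^$^*%*%$%) expands symbol-by-symbol to ^* $% ^* *^$ ^* $% %*% *^$ %*% $% ^* $% ^* *^$ ^*; joining the 15 pieces gives the next term.

^*$%^**^$^*$%%*%*^$%*%$%^*$%^**^$^*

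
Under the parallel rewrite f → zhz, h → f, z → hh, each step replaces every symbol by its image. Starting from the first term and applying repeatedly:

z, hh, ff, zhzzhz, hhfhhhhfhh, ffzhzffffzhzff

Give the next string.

Rewriting the 14 symbols of ffzhzffffzhzff one by one yields zhz zhz hh f hh zhz zhz zhz zhz hh f hh zhz zhz; concatenated:

zhzzhzhhfhhzhzzhzzhzzhzhhfhhzhzzhz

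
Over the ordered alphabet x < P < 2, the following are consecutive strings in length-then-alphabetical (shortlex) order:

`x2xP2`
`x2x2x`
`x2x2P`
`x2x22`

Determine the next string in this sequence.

x2Pxx

The successor of x2x22 increments the rightmost position that isn't already 2 and resets every position after it to x.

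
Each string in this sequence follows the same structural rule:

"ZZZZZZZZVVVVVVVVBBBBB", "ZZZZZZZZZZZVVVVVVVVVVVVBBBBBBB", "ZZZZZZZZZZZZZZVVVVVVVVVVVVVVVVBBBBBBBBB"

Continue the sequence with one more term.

ZZZZZZZZZZZZZZZZZVVVVVVVVVVVVVVVVVVVVBBBBBBBBBBB

The n-th term is 3n+2 Z's then 4n V's then 2n+1 B's, where the shown terms are n = 2, 3, 4.
Setting n = 5 gives 17, 20, 11 characters in each block.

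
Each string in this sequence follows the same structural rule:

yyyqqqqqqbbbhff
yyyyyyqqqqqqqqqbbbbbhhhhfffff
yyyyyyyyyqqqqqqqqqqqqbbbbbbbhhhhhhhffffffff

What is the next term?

Each string has the form y^{3n} q^{3n+3} b^{2n+1} h^{3n-2} f^{3n-1} (n = 1, 2, …).
Setting n = 4 gives 12, 15, 9, 10, 11 characters in each block.

yyyyyyyyyyyyqqqqqqqqqqqqqqqbbbbbbbbbhhhhhhhhhhfffffffffff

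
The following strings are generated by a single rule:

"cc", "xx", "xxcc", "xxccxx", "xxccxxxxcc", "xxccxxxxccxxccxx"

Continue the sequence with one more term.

xxccxxxxccxxccxxxxccxxxxcc

From term 3 onward, concatenate the last term with the second-to-last: xx·cc = xxcc, xxcc·xx = xxccxx, …
So term 7 is xxccxxxxccxxccxx·xxccxxxxcc.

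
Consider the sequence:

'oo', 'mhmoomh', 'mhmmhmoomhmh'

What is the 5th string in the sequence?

mhmmhmmhmmhmoomhmhmhmh

s(k+1) = mhm·s(k)·mh, so each term gains mhm as a prefix and mh as a suffix.
From mhmmhmoomhmh, 2 further steps: mhmmhmoomhmh → mhmmhmmhmoomhmhmh → (answer).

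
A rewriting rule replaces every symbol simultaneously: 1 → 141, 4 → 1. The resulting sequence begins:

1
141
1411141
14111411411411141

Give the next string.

14111411411411141141114114111411411411141

Replace each of the 17 characters of 14111411411411141 in place — 141 1 141 141 141 1 141 141 1 141 141 1 141 141 141 1 141 — and concatenate.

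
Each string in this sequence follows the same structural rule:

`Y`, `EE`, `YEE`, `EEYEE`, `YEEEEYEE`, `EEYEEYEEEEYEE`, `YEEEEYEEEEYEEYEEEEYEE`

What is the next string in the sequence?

EEYEEYEEEEYEEYEEEEYEEEEYEEYEEEEYEE

Each term (from the third on) is the two preceding terms concatenated in order: term 3 = Y·EE = YEE.
Continuing: EEYEEYEEEEYEE · YEEEEYEEEEYEEYEEEEYEE gives term 8.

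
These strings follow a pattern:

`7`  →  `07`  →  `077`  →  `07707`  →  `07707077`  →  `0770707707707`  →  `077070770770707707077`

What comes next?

This is a Fibonacci-style word recurrence s(k) = s(k−1)·s(k−2): e.g. 07·7 = 077.
Continuing: 077070770770707707077 · 0770707707707 gives term 8.

0770707707707077070770770707707707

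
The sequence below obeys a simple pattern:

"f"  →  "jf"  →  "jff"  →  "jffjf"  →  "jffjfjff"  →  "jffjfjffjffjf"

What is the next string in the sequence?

This is a Fibonacci-style word recurrence s(k) = s(k−1)·s(k−2): e.g. jf·f = jff.
The next term joins jffjfjffjffjf and jffjfjff.

jffjfjffjffjfjffjfjff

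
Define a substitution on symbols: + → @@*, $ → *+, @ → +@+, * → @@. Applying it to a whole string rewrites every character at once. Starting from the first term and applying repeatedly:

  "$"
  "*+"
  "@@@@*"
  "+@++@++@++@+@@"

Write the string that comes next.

Applying the rule to each of the 14 symbols of +@++@++@++@+@@ gives the pieces @@* +@+ @@* @@* +@+ @@* @@* +@+ @@* @@* +@+ @@* +@+ +@+, which concatenate to the answer.

@@*+@+@@*@@*+@+@@*@@*+@+@@*@@*+@+@@*+@++@+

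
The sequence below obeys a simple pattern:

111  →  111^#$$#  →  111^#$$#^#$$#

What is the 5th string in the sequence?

The strings grow by a fixed suffix ^#$$# each time.
From 111^#$$#^#$$#, 2 further steps: 111^#$$#^#$$# → 111^#$$#^#$$#^#$$# → (answer).

111^#$$#^#$$#^#$$#^#$$#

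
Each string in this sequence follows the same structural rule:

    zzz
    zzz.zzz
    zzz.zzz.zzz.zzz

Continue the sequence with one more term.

s(k+1) = s(k)·.·s(k) — each term doubles the last with '.' between the halves.
Doubling zzz.zzz.zzz.zzz with '.' between the halves:

zzz.zzz.zzz.zzz.zzz.zzz.zzz.zzz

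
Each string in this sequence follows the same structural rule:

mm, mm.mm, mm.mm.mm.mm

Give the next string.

mm.mm.mm.mm.mm.mm.mm.mm

s(k+1) = s(k)·.·s(k) — each term doubles the last with '.' between the halves.
So the next term is two copies of mm.mm.mm.mm with '.' between the halves.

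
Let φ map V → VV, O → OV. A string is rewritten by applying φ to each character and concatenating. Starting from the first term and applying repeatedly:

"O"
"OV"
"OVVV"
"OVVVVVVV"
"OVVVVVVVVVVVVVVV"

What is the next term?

OVVVVVVVVVVVVVVVVVVVVVVVVVVVVVVV

Applying the rule to each of the 16 symbols of OVVVVVVVVVVVVVVV gives the pieces OV VV VV VV VV VV VV VV VV VV VV VV VV VV VV VV, which concatenate to the answer.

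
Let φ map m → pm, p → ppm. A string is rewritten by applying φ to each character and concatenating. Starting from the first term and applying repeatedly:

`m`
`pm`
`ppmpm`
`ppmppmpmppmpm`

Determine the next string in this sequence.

Rewriting the 13 symbols of ppmppmpmppmpm one by one yields ppm ppm pm ppm ppm pm ppm pm ppm ppm pm ppm pm; concatenated:

ppmppmpmppmppmpmppmpmppmppmpmppmpm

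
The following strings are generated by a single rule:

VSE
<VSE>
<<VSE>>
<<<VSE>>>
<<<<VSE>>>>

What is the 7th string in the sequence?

<<<<<<VSE>>>>>>

Every step adds < to the front and > to the end of the previous string.
From <<<<VSE>>>>, 2 further steps: <<<<VSE>>>> → <<<<<VSE>>>>> → (answer).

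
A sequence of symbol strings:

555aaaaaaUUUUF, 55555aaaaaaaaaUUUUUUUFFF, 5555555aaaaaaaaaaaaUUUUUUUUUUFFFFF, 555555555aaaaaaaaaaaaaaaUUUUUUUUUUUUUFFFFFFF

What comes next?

Reading off run lengths: 5 runs 3, 5, 7, 9; a runs 6, 9, 12, 15; U runs 4, 7, 10, 13; F runs 1, 3, 5, 7 — each is linear in n (n = 1, 2, …).
For the next term, n = 5, so the run lengths are 11, 18, 16, 9.

55555555555aaaaaaaaaaaaaaaaaaUUUUUUUUUUUUUUUUFFFFFFFFF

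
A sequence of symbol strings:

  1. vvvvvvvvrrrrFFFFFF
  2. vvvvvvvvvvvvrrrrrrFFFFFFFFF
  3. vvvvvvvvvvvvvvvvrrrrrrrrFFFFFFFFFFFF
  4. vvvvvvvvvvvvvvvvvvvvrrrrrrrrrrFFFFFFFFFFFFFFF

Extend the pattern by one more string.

Reading off run lengths: v runs 8, 12, 16, 20; r runs 4, 6, 8, 10; F runs 6, 9, 12, 15 — each is linear in n, where the shown terms are n = 2, 3, 4, 5.
At n = 6 the blocks have lengths 24, 12, 18.

vvvvvvvvvvvvvvvvvvvvvvvvrrrrrrrrrrrrFFFFFFFFFFFFFFFFFF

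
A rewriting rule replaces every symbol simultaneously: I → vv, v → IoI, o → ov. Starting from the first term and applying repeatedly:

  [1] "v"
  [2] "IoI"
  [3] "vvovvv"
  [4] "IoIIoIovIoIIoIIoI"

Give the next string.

Replace each of the 17 characters of IoIIoIovIoIIoIIoI in place — vv ov vv vv ov vv ov IoI vv ov vv vv ov vv vv ov vv — and concatenate.

vvovvvvvovvvovIoIvvovvvvvovvvvvovvv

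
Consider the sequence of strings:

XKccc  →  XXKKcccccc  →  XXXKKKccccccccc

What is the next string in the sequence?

Each string has the form X^{n} K^{n} c^{3n} (n = 1, 2, …).
For the next term, n = 4, so the run lengths are 4, 4, 12.

XXXXKKKKcccccccccccc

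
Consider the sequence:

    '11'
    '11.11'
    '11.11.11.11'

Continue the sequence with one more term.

11.11.11.11.11.11.11.11

Each string is two copies of the previous one joined by '.'.
One more doubling of 11.11.11.11 gives the answer.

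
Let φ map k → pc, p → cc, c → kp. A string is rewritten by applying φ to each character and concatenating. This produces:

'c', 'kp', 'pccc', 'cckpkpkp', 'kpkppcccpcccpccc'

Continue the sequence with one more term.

pcccpccccckpkpkpcckpkpkpcckpkpkp

Applying the rule to each of the 16 symbols of kpkppcccpcccpccc gives the pieces pc cc pc cc cc kp kp kp cc kp kp kp cc kp kp kp, which concatenate to the answer.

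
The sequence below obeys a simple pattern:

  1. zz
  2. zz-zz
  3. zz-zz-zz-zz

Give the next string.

zz-zz-zz-zz-zz-zz-zz-zz

s(k+1) = s(k)·-·s(k) — each term doubles the last with '-' between the halves.
One more doubling of zz-zz-zz-zz gives the answer.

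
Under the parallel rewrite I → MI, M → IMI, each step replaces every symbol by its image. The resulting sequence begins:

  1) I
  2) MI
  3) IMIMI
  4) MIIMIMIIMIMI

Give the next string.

IMIMIMIIMIMIIMIMIMIIMIMIIMIMI

Apply φ to MIIMIMIIMIMI symbol by symbol: M→IMI, I→MI, I→MI, M→IMI, I→MI, M→IMI, I→MI, I→MI, M→IMI, I→MI, M→IMI, I→MI; joined: IMI MI MI IMI MI IMI MI MI IMI MI IMI MI.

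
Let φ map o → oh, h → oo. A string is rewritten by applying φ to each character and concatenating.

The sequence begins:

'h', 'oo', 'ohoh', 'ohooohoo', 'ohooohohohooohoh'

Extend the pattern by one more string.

Replace each of the 16 characters of ohooohohohooohoh in place — oh oo oh oh oh oo oh oo oh oo oh oh oh oo oh oo — and concatenate.

ohooohohohooohooohooohohohooohoo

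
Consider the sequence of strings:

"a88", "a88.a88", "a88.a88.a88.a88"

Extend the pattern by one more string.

Each string is two copies of the previous one joined by '.'.
So the next term is two copies of a88.a88.a88.a88 with '.' between the halves.

a88.a88.a88.a88.a88.a88.a88.a88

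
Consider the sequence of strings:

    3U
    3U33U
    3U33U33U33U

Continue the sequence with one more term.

Every step duplicates the string with '3' between the halves.
So the next term is two copies of 3U33U33U33U with '3' between the halves.

3U33U33U33U33U33U33U33U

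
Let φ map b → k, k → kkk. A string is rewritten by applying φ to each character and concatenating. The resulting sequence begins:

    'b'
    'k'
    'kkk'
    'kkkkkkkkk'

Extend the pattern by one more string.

Rewriting each symbol of kkkkkkkkk: k→kkk, k→kkk, k→kkk, k→kkk, k→kkk, k→kkk, k→kkk, k→kkk, k→kkk, which concatenates to kkk kkk kkk kkk kkk kkk kkk kkk kkk.

kkkkkkkkkkkkkkkkkkkkkkkkkkk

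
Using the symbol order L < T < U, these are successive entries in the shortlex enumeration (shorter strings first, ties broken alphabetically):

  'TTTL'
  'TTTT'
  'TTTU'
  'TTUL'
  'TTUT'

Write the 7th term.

Continuing the enumeration 2 steps past TTUT: TTUT → TTUU → (answer).

TULL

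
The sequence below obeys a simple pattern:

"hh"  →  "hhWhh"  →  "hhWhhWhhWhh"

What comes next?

Each string is two copies of the previous one joined by 'W'.
Doubling hhWhhWhhWhh with 'W' between the halves:

hhWhhWhhWhhWhhWhhWhhWhh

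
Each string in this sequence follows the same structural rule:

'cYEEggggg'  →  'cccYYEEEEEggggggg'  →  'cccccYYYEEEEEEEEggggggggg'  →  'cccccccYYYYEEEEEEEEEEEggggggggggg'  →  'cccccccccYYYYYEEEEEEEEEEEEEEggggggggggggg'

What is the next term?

cccccccccccYYYYYYEEEEEEEEEEEEEEEEEggggggggggggggg

The n-th term is 2n-1 c's then n Y's then 3n-1 E's then 2n+3 g's (n = 1, 2, …).
Setting n = 6 gives 11, 6, 17, 15 characters in each block.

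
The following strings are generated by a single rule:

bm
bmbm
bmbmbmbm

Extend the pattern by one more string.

s(k+1) = s(k)·s(k) — each term doubles the last.
Doubling bmbmbmbm:

bmbmbmbmbmbmbmbm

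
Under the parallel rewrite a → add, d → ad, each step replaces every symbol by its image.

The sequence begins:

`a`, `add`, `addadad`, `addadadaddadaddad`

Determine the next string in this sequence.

φ(addadadaddadaddad) expands symbol-by-symbol to add ad ad add ad add ad add ad ad add ad add ad ad add ad; joining the 17 pieces gives the next term.

addadadaddadaddadaddadadaddadaddadadaddad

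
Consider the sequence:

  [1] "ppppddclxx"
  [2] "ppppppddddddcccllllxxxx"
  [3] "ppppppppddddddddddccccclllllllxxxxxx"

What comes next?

ppppppppppddddddddddddddcccccccllllllllllxxxxxxxx

Reading off run lengths: p runs 4, 6, 8; d runs 2, 6, 10; c runs 1, 3, 5; l runs 1, 4, 7; x runs 2, 4, 6 — each is linear in n (n = 1, 2, …).
At n = 4 the blocks have lengths 10, 14, 7, 10, 8.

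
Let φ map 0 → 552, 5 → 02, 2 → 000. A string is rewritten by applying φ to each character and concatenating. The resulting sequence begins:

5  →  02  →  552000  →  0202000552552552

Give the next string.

552000552000552552552020200002020000202000

Replace each of the 16 characters of 0202000552552552 in place — 552 000 552 000 552 552 552 02 02 000 02 02 000 02 02 000 — and concatenate.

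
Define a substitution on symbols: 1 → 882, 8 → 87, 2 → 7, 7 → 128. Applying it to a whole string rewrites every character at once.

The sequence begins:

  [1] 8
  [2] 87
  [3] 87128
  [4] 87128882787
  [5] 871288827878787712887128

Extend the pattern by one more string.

871288827878787712887128871288712812888278787128882787

φ(871288827878787712887128) expands symbol-by-symbol to 87 128 882 7 87 87 87 7 128 87 128 87 128 87 128 128 882 7 87 87 128 882 7 87; joining the 24 pieces gives the next term.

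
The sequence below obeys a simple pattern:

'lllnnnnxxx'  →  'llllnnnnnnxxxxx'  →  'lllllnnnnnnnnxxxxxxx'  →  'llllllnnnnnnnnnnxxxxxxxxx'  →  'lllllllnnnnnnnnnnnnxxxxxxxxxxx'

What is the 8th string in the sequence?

llllllllllnnnnnnnnnnnnnnnnnnxxxxxxxxxxxxxxxxx

Each string has the form l^{n+2} n^{2n+2} x^{2n+1} (n = 1, 2, …).
For term 8, n = 8, so the run lengths are 10, 18, 17.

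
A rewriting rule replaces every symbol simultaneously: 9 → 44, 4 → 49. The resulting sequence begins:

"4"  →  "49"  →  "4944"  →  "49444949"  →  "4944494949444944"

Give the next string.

Rewriting the 16 symbols of 4944494949444944 one by one yields 49 44 49 49 49 44 49 44 49 44 49 49 49 44 49 49; concatenated:

49444949494449444944494949444949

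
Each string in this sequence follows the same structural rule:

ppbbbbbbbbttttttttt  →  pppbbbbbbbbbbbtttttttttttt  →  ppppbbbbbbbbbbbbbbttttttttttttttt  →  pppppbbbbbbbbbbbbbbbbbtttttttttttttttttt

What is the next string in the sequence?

ppppppbbbbbbbbbbbbbbbbbbbbttttttttttttttttttttt

Term n consists of n-1 p's, followed by 3n-1 b's, followed by 3n t's, where the shown terms are n = 3, 4, 5, 6.
At n = 7 the blocks have lengths 6, 20, 21.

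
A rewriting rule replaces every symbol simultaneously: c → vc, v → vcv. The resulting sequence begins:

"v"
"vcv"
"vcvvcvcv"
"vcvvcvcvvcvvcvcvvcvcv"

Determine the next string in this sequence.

vcvvcvcvvcvvcvcvvcvcvvcvvcvcvvcvvcvcvvcvcvvcvvcvcvvcvcv

φ(vcvvcvcvvcvvcvcvvcvcv) expands symbol-by-symbol to vcv vc vcv vcv vc vcv vc vcv vcv vc vcv vcv vc vcv vc vcv vcv vc vcv vc vcv; joining the 21 pieces gives the next term.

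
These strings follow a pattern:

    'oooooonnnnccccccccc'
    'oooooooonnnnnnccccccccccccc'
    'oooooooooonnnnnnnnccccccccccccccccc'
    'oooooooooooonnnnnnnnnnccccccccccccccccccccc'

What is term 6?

Term n consists of 2n+2 o's, followed by 2n n's, followed by 4n+1 c's, where the shown terms are n = 2, 3, 4, 5.
Setting n = 7 gives 16, 14, 29 characters in each block.

oooooooooooooooonnnnnnnnnnnnnnccccccccccccccccccccccccccccc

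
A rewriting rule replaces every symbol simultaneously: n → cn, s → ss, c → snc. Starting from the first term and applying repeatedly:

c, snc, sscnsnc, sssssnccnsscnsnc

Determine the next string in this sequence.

Replace each of the 16 characters of sssssnccnsscnsnc in place — ss ss ss ss ss cn snc snc cn ss ss snc cn ss cn snc — and concatenate.

sssssssssscnsncsnccnsssssnccnsscnsnc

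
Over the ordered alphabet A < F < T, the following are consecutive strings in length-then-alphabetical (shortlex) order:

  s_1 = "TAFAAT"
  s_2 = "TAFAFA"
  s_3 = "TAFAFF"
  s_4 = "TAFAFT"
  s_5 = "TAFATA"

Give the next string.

The successor of TAFATA increments the rightmost position that isn't already T and resets every position after it to A.

TAFATF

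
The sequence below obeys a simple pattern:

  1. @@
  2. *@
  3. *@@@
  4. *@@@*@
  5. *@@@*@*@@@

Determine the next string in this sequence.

*@@@*@*@@@*@@@*@

From term 3 onward, concatenate the last term with the second-to-last: *@·@@ = *@@@, *@@@·*@ = *@@@*@, …
Continuing: *@@@*@*@@@ · *@@@*@ gives term 6.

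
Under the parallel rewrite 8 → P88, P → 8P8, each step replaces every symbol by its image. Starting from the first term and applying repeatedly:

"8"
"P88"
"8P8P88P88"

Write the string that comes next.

Apply φ to 8P8P88P88 symbol by symbol: 8→P88, P→8P8, 8→P88, P→8P8, 8→P88, 8→P88, P→8P8, 8→P88, 8→P88; joined: P88 8P8 P88 8P8 P88 P88 8P8 P88 P88.

P888P8P888P8P88P888P8P88P88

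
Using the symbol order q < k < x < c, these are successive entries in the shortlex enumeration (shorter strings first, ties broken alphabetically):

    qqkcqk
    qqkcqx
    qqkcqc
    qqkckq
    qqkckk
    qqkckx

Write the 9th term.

Continuing the enumeration 3 steps past qqkckx: qqkckx → qqkckc → qqkcxq → (answer).

qqkcxk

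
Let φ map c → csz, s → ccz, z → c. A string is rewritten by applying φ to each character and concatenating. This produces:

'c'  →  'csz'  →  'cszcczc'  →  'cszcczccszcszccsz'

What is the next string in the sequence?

Rewriting the 17 symbols of cszcczccszcszccsz one by one yields csz ccz c csz csz c csz csz ccz c csz ccz c csz csz ccz c; concatenated:

cszcczccszcszccszcszcczccszcczccszcszcczc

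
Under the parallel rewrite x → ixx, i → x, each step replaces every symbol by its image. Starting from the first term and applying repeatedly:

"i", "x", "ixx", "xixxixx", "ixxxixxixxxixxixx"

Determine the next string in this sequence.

xixxixxixxxixxixxxixxixxixxxixxixxxixxixx

Applying the rule to each of the 17 symbols of ixxxixxixxxixxixx gives the pieces x ixx ixx ixx x ixx ixx x ixx ixx ixx x ixx ixx x ixx ixx, which concatenate to the answer.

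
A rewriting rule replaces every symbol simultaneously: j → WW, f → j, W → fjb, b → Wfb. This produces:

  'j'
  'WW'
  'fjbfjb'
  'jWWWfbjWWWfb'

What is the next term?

Expanding jWWWfbjWWWfb: j→WW, W→fjb, W→fjb, W→fjb, f→j, b→Wfb, j→WW, W→fjb, W→fjb, W→fjb, f→j, b→Wfb. Concatenated: WW fjb fjb fjb j Wfb WW fjb fjb fjb j Wfb.

WWfjbfjbfjbjWfbWWfjbfjbfjbjWfb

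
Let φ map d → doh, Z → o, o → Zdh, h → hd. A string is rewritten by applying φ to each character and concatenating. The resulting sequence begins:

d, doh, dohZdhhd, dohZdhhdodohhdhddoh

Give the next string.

φ(dohZdhhdodohhdhddoh) expands symbol-by-symbol to doh Zdh hd o doh hd hd doh Zdh doh Zdh hd hd doh hd doh doh Zdh hd; joining the 19 pieces gives the next term.

dohZdhhdodohhdhddohZdhdohZdhhdhddohhddohdohZdhhd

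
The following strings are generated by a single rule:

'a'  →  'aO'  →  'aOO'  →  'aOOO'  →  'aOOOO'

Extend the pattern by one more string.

Every step adds O to the end: s(k+1) = s(k)·O.
Applying this once more to aOOOO:

aOOOOO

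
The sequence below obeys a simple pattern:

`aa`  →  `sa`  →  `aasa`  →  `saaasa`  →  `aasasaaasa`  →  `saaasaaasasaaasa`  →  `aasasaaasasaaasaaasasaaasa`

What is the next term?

saaasaaasasaaasaaasasaaasasaaasaaasasaaasa

This is a Fibonacci-style word recurrence s(k) = s(k−2)·s(k−1): e.g. aa·sa = aasa.
The next term joins saaasaaasasaaasa and aasasaaasasaaasaaasasaaasa.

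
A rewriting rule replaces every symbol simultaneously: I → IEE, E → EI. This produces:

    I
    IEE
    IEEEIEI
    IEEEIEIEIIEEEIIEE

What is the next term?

Replace each of the 17 characters of IEEEIEIEIIEEEIIEE in place — IEE EI EI EI IEE EI IEE EI IEE IEE EI EI EI IEE IEE EI EI — and concatenate.

IEEEIEIEIIEEEIIEEEIIEEIEEEIEIEIIEEIEEEIEI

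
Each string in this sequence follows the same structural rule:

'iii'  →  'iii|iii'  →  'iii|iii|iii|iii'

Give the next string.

iii|iii|iii|iii|iii|iii|iii|iii

s(k+1) = s(k)·|·s(k) — each term doubles the last with '|' between the halves.
So the next term is two copies of iii|iii|iii|iii with '|' between the halves.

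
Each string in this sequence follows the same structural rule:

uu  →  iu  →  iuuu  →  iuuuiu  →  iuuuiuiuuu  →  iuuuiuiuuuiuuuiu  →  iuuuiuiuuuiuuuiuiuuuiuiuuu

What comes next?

iuuuiuiuuuiuuuiuiuuuiuiuuuiuuuiuiuuuiuuuiu

From term 3 onward, concatenate the last term with the second-to-last: iu·uu = iuuu, iuuu·iu = iuuuiu, …
So term 8 is iuuuiuiuuuiuuuiuiuuuiuiuuu·iuuuiuiuuuiuuuiu.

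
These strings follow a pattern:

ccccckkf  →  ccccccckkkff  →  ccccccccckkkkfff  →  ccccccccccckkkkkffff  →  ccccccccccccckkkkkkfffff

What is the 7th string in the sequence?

ccccccccccccccccckkkkkkkkfffffff

Reading off run lengths: c runs 5, 7, 9, 11, 13; k runs 2, 3, 4, 5, 6; f runs 1, 2, 3, 4, 5 — each is linear in n, where the shown terms are n = 3, 4, 5, 6, 7.
For term 7, n = 9, so the run lengths are 17, 8, 7.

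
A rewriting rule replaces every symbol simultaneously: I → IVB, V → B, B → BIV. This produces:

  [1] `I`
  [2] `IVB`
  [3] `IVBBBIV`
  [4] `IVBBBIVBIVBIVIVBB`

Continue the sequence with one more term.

IVBBBIVBIVBIVIVBBBIVIVBBBIVIVBBIVBBBIVBIV

φ(IVBBBIVBIVBIVIVBB) expands symbol-by-symbol to IVB B BIV BIV BIV IVB B BIV IVB B BIV IVB B IVB B BIV BIV; joining the 17 pieces gives the next term.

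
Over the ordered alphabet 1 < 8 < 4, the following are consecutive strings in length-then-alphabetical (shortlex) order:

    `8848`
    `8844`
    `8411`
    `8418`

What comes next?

8414

Treat 8418 as a base-3 numeral over the given alphabet and add one, carrying through any trailing 4's.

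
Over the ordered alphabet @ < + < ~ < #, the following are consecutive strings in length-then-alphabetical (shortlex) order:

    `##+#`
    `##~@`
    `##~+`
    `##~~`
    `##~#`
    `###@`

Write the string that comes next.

The successor of ###@ increments the rightmost position that isn't already # and resets every position after it to @.

###+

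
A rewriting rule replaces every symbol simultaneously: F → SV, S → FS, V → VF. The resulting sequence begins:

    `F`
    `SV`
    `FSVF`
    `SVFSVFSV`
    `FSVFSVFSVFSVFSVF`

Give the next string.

Rewriting the 16 symbols of FSVFSVFSVFSVFSVF one by one yields SV FS VF SV FS VF SV FS VF SV FS VF SV FS VF SV; concatenated:

SVFSVFSVFSVFSVFSVFSVFSVFSVFSVFSV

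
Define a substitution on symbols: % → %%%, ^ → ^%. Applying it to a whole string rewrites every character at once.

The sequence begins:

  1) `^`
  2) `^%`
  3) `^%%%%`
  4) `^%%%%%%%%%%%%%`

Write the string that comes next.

^%%%%%%%%%%%%%%%%%%%%%%%%%%%%%%%%%%%%%%%%

φ(^%%%%%%%%%%%%%) expands symbol-by-symbol to ^% %%% %%% %%% %%% %%% %%% %%% %%% %%% %%% %%% %%% %%%; joining the 14 pieces gives the next term.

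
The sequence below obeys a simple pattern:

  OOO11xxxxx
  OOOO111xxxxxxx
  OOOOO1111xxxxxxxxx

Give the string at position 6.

OOOOOOOO1111111xxxxxxxxxxxxxxx

Term n consists of n+1 O's, followed by n 1's, followed by 2n+1 x's, where the shown terms are n = 2, 3, 4.
At n = 7 the blocks have lengths 8, 7, 15.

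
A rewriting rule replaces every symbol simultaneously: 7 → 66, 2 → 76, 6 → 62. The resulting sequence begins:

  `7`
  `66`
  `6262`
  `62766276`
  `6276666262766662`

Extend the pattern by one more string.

Rewriting the 16 symbols of 6276666262766662 one by one yields 62 76 66 62 62 62 62 76 62 76 66 62 62 62 62 76; concatenated:

62766662626262766276666262626276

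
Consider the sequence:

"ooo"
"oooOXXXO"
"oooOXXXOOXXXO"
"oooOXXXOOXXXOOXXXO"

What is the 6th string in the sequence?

oooOXXXOOXXXOOXXXOOXXXOOXXXO

Every step adds OXXXO to the end: s(k+1) = s(k)·OXXXO.
From oooOXXXOOXXXOOXXXO, 2 further steps: oooOXXXOOXXXOOXXXO → oooOXXXOOXXXOOXXXOOXXXO → (answer).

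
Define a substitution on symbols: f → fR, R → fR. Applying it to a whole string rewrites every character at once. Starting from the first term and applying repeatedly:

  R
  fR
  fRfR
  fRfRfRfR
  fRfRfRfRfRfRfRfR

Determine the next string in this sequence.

fRfRfRfRfRfRfRfRfRfRfRfRfRfRfRfR

Replace each of the 16 characters of fRfRfRfRfRfRfRfR in place — fR fR fR fR fR fR fR fR fR fR fR fR fR fR fR fR — and concatenate.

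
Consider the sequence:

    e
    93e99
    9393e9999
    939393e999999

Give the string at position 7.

Every step adds 93 to the front and 99 to the end of the previous string.
From 939393e999999, 3 further steps: 939393e999999 → 93939393e99999999 → 9393939393e9999999999 → (answer).

939393939393e999999999999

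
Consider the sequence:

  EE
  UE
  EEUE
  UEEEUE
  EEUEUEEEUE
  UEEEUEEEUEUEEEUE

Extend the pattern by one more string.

EEUEUEEEUEUEEEUEEEUEUEEEUE

From term 3 onward, concatenate the second-to-last term with the last: EE·UE = EEUE, UE·EEUE = UEEEUE, …
Continuing: EEUEUEEEUE · UEEEUEEEUEUEEEUE gives term 7.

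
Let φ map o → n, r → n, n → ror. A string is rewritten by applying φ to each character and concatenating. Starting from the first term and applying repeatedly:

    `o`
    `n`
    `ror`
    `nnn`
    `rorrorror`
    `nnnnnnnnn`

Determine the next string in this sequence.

Expanding nnnnnnnnn: n→ror, n→ror, n→ror, n→ror, n→ror, n→ror, n→ror, n→ror, n→ror. Concatenated: ror ror ror ror ror ror ror ror ror.

rorrorrorrorrorrorrorrorror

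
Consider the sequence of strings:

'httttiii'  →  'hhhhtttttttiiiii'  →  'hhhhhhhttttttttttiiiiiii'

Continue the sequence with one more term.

hhhhhhhhhhtttttttttttttiiiiiiiii

Each string has the form h^{3n-2} t^{3n+1} i^{2n+1} (n = 1, 2, …).
Setting n = 4 gives 10, 13, 9 characters in each block.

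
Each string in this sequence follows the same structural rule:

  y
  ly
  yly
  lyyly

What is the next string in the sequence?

ylylyyly

This is a Fibonacci-style word recurrence s(k) = s(k−2)·s(k−1): e.g. y·ly = yly.
The next term joins yly and lyyly.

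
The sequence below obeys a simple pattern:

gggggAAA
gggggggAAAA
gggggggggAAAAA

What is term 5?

gggggggggggggAAAAAAA

Each string has the form g^{2n+1} A^{n+1}, where the shown terms are n = 2, 3, 4.
For term 5, n = 6, so the run lengths are 13, 7.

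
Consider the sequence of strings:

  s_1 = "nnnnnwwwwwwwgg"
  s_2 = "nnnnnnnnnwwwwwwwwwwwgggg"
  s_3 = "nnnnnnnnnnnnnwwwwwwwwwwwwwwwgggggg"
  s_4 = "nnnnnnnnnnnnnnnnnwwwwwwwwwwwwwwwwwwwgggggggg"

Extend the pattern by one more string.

nnnnnnnnnnnnnnnnnnnnnwwwwwwwwwwwwwwwwwwwwwwwgggggggggg

Each string has the form n^{4n+1} w^{4n+3} g^{2n} (n = 1, 2, …).
At n = 5 the blocks have lengths 21, 23, 10.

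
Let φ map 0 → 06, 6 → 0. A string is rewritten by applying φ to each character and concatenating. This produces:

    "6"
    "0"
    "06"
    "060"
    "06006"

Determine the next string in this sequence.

06006060

Apply φ to 06006 symbol by symbol: 0→06, 6→0, 0→06, 0→06, 6→0; joined: 06 0 06 06 0.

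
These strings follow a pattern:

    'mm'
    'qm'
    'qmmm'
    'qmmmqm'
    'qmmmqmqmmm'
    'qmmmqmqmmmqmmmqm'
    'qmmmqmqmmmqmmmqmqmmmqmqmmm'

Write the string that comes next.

qmmmqmqmmmqmmmqmqmmmqmqmmmqmmmqmqmmmqmmmqm

Each term (from the third on) is the previous term followed by the one before it: term 3 = qm·mm = qmmm.
Continuing: qmmmqmqmmmqmmmqmqmmmqmqmmm · qmmmqmqmmmqmmmqm gives term 8.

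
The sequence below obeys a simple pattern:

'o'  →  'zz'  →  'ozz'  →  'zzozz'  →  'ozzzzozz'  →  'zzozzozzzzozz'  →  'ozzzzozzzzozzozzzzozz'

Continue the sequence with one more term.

From term 3 onward, concatenate the second-to-last term with the last: o·zz = ozz, zz·ozz = zzozz, …
Continuing: zzozzozzzzozz · ozzzzozzzzozzozzzzozz gives term 8.

zzozzozzzzozzozzzzozzzzozzozzzzozz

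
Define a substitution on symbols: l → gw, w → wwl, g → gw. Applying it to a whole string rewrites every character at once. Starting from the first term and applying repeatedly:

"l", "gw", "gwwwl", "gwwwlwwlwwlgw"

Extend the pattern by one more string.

Applying the rule to each of the 13 symbols of gwwwlwwlwwlgw gives the pieces gw wwl wwl wwl gw wwl wwl gw wwl wwl gw gw wwl, which concatenate to the answer.

gwwwlwwlwwlgwwwlwwlgwwwlwwlgwgwwwl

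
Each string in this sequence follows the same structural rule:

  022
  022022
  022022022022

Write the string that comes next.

022022022022022022022022

Every step duplicates the string.
So the next term is two copies of 022022022022.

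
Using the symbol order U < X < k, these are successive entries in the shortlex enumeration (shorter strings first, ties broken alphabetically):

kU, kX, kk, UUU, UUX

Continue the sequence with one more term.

UUk

The successor of UUX increments the rightmost position that isn't already k and resets every position after it to U.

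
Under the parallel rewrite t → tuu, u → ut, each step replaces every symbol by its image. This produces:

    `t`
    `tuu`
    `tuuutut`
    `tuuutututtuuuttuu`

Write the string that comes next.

Replace each of the 17 characters of tuuutututtuuuttuu in place — tuu ut ut ut tuu ut tuu ut tuu tuu ut ut ut tuu tuu ut ut — and concatenate.

tuuutututtuuuttuuuttuutuuutututtuutuuutut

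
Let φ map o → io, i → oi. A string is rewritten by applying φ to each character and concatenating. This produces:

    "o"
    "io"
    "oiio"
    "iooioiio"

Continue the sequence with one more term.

oiioiooiiooioiio

Apply φ to iooioiio symbol by symbol: i→oi, o→io, o→io, i→oi, o→io, i→oi, i→oi, o→io; joined: oi io io oi io oi oi io.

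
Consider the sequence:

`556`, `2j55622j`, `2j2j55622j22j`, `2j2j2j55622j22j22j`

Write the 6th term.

Every step adds 2j to the front and 22j to the end of the previous string.
From 2j2j2j55622j22j22j, 2 further steps: 2j2j2j55622j22j22j → 2j2j2j2j55622j22j22j22j → (answer).

2j2j2j2j2j55622j22j22j22j22j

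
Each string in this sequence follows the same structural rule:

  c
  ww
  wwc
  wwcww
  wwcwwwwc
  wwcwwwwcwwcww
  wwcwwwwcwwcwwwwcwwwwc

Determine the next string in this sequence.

wwcwwwwcwwcwwwwcwwwwcwwcwwwwcwwcww

This is a Fibonacci-style word recurrence s(k) = s(k−1)·s(k−2): e.g. ww·c = wwc.
The next term joins wwcwwwwcwwcwwwwcwwwwc and wwcwwwwcwwcww.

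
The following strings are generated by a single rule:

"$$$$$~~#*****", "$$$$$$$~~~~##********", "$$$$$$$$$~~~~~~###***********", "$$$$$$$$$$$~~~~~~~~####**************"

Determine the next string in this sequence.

$$$$$$$$$$$$$~~~~~~~~~~#####*****************

The n-th term is 2n+3 $'s then 2n ~'s then n #'s then 3n+2 *'s (n = 1, 2, …).
Setting n = 5 gives 13, 10, 5, 17 characters in each block.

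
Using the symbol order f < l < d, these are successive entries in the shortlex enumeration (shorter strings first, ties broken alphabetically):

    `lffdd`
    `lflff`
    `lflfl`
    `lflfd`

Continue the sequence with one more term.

lfllf

Treat lflfd as a base-3 numeral over the given alphabet and add one, carrying through any trailing d's.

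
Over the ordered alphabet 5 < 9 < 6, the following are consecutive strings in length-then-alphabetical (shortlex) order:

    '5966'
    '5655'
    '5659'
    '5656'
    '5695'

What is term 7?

Advancing 2 positions from 5695 through 5695 → 5699 reaches term 7.

5696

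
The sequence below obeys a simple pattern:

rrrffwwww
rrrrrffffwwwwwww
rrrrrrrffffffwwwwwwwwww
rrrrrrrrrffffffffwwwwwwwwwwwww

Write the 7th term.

rrrrrrrrrrrrrrrffffffffffffffwwwwwwwwwwwwwwwwwwwwww

The n-th term is 2n+1 r's then 2n f's then 3n+1 w's (n = 1, 2, …).
At n = 7 the blocks have lengths 15, 14, 22.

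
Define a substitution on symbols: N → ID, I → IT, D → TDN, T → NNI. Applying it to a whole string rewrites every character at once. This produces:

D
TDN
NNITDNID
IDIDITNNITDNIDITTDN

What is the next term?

Replace each of the 19 characters of IDIDITNNITDNIDITTDN in place — IT TDN IT TDN IT NNI ID ID IT NNI TDN ID IT TDN IT NNI NNI TDN ID — and concatenate.

ITTDNITTDNITNNIIDIDITNNITDNIDITTDNITNNINNITDNID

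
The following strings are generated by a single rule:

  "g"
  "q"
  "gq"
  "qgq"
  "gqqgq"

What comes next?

qgqgqqgq

Each term (from the third on) is the two preceding terms concatenated in order: term 3 = g·q = gq.
So term 6 is qgq·gqqgq.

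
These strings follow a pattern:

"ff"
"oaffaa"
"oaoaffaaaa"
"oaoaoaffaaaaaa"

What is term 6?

oaoaoaoaoaffaaaaaaaaaa

Every step adds oa to the front and aa to the end of the previous string.
From oaoaoaffaaaaaa, 2 further steps: oaoaoaffaaaaaa → oaoaoaoaffaaaaaaaa → (answer).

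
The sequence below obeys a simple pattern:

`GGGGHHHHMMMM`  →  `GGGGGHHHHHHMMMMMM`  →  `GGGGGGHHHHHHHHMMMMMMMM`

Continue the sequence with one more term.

GGGGGGGHHHHHHHHHHMMMMMMMMMM

Reading off run lengths: G runs 4, 5, 6; H runs 4, 6, 8; M runs 4, 6, 8 — each is linear in n, where the shown terms are n = 2, 3, 4.
For the next term, n = 5, so the run lengths are 7, 10, 10.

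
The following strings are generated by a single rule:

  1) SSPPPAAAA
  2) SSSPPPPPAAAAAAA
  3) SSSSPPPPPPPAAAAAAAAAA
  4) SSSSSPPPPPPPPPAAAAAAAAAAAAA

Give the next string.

SSSSSSPPPPPPPPPPPAAAAAAAAAAAAAAAA

The n-th term is n S's then 2n-1 P's then 3n-2 A's, where the shown terms are n = 2, 3, 4, 5.
For the next term, n = 6, so the run lengths are 6, 11, 16.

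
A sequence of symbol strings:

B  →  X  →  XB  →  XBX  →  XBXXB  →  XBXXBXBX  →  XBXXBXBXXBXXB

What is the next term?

Each term (from the third on) is the previous term followed by the one before it: term 3 = X·B = XB.
Continuing: XBXXBXBXXBXXB · XBXXBXBX gives term 8.

XBXXBXBXXBXXBXBXXBXBX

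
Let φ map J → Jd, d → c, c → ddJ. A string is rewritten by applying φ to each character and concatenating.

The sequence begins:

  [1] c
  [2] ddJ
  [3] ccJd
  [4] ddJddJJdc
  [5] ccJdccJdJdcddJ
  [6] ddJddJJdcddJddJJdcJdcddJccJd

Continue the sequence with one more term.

Rewriting the 28 symbols of ddJddJJdcddJddJJdcJdcddJccJd one by one yields c c Jd c c Jd Jd c ddJ c c Jd c c Jd Jd c ddJ Jd c ddJ c c Jd ddJ ddJ Jd c; concatenated:

ccJdccJdJdcddJccJdccJdJdcddJJdcddJccJdddJddJJdc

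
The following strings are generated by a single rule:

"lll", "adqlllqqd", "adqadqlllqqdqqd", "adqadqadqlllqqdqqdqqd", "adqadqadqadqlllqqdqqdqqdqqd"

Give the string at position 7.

adqadqadqadqadqadqlllqqdqqdqqdqqdqqdqqd

Every step adds adq to the front and qqd to the end of the previous string.
From adqadqadqadqlllqqdqqdqqdqqd, 2 further steps: adqadqadqadqlllqqdqqdqqdqqd → adqadqadqadqadqlllqqdqqdqqdqqdqqd → (answer).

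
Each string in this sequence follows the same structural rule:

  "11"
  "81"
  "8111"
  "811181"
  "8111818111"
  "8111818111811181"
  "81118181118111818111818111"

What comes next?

From term 3 onward, concatenate the last term with the second-to-last: 81·11 = 8111, 8111·81 = 811181, …
Continuing: 81118181118111818111818111 · 8111818111811181 gives term 8.

811181811181118181118181118111818111811181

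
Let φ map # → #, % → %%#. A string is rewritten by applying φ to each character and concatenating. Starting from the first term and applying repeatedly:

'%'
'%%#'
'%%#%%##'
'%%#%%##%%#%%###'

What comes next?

%%#%%##%%#%%###%%#%%##%%#%%####

φ(%%#%%##%%#%%###) expands symbol-by-symbol to %%# %%# # %%# %%# # # %%# %%# # %%# %%# # # #; joining the 15 pieces gives the next term.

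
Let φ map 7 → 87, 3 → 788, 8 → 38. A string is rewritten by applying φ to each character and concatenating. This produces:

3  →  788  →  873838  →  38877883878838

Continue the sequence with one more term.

7883838878738387883887383878838

φ(38877883878838) expands symbol-by-symbol to 788 38 38 87 87 38 38 788 38 87 38 38 788 38; joining the 14 pieces gives the next term.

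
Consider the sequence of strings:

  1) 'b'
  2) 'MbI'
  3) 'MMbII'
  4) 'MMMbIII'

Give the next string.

Every step adds M to the front and I to the end of the previous string.
Applying this once more to MMMbIII:

MMMMbIIII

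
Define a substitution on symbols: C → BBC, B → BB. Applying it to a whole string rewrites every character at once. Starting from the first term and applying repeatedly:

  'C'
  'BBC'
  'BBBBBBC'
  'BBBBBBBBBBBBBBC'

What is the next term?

BBBBBBBBBBBBBBBBBBBBBBBBBBBBBBC

φ(BBBBBBBBBBBBBBC) expands symbol-by-symbol to BB BB BB BB BB BB BB BB BB BB BB BB BB BB BBC; joining the 15 pieces gives the next term.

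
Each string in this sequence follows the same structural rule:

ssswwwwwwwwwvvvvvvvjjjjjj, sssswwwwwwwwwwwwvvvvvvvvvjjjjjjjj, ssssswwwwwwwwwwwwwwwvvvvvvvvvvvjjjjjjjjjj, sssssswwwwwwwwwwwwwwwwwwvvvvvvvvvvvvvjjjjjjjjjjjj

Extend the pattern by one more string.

Reading off run lengths: s runs 3, 4, 5, 6; w runs 9, 12, 15, 18; v runs 7, 9, 11, 13; j runs 6, 8, 10, 12 — each is linear in n, where the shown terms are n = 3, 4, 5, 6.
At n = 7 the blocks have lengths 7, 21, 15, 14.

ssssssswwwwwwwwwwwwwwwwwwwwwvvvvvvvvvvvvvvvjjjjjjjjjjjjjj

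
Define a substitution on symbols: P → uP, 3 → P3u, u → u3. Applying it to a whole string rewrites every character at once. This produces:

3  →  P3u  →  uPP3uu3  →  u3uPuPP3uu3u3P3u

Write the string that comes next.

Rewriting the 16 symbols of u3uPuPP3uu3u3P3u one by one yields u3 P3u u3 uP u3 uP uP P3u u3 u3 P3u u3 P3u uP P3u u3; concatenated:

u3P3uu3uPu3uPuPP3uu3u3P3uu3P3uuPP3uu3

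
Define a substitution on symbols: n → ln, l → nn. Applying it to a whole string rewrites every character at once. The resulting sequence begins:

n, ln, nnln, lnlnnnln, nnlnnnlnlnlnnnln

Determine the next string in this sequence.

Rewriting the 16 symbols of nnlnnnlnlnlnnnln one by one yields ln ln nn ln ln ln nn ln nn ln nn ln ln ln nn ln; concatenated:

lnlnnnlnlnlnnnlnnnlnnnlnlnlnnnln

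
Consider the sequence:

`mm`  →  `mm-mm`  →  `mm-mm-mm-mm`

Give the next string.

s(k+1) = s(k)·-·s(k) — each term doubles the last with '-' between the halves.
One more doubling of mm-mm-mm-mm gives the answer.

mm-mm-mm-mm-mm-mm-mm-mm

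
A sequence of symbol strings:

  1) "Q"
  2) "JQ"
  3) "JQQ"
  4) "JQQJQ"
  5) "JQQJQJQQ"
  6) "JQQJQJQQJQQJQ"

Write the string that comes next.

JQQJQJQQJQQJQJQQJQJQQ

From term 3 onward, concatenate the last term with the second-to-last: JQ·Q = JQQ, JQQ·JQ = JQQJQ, …
Continuing: JQQJQJQQJQQJQ · JQQJQJQQ gives term 7.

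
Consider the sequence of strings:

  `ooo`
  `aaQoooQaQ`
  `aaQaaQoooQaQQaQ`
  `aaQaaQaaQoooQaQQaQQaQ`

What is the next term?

aaQaaQaaQaaQoooQaQQaQQaQQaQ

s(k+1) = aaQ·s(k)·QaQ, so each term gains aaQ as a prefix and QaQ as a suffix.
One more step from aaQaaQaaQoooQaQQaQQaQ gives the answer.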